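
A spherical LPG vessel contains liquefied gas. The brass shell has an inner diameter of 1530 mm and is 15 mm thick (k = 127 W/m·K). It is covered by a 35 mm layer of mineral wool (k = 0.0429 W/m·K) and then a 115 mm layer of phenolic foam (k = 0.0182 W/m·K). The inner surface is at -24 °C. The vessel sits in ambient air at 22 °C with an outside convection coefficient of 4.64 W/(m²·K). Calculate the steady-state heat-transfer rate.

Spherical conduction: R = (1/r_in − 1/r_out)/(4πk) per layer; series-sum.
R_brass shell = (1/0.765 − 1/0.78)/(4π×127) = 1.575×10^-5 K/W
R_mineral wool = (1/0.78 − 1/0.815)/(4π×0.0429) = 0.1021 K/W
R_phenolic foam = (1/0.815 − 1/0.93)/(4π×0.0182) = 0.6634 K/W
R_outer film = 1/(h·4πr_o²) = 1/(4.64×4π×0.93²) = 0.01983 K/W
R_total = 0.7854 K/W
Q = ΔT/R_total = 46/0.7854

Q ≈ 58.6 W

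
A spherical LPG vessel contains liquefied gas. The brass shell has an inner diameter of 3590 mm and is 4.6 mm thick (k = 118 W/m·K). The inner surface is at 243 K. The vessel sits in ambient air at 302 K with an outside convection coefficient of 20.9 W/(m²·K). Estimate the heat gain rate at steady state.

Radial (spherical) resistances in series:
R_brass shell = (1/1.795 − 1/1.7996)/(4π×118) = 9.603×10^-7 K/W
R_outer film = 1/(h·4πr_o²) = 1/(20.9×4π×1.7996²) = 0.001176 K/W
R_total = 0.001177 K/W
Q = ΔT/R_total = 59/0.001177

Q ≈ 50100 W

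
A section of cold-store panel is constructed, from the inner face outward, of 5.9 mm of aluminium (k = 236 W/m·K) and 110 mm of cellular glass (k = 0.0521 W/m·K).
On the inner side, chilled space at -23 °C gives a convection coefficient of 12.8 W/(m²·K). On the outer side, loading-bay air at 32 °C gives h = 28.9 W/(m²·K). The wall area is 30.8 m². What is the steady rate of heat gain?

Q ≈ 762 W

Model the wall as resistances in series:
R_inner film = 1/(h_i·A) = 1/(12.8×30.8) = 0.002537 K/W
R_aluminium = L/(kA) = 0.0059/(236×30.8) = 8.117×10^-7 K/W
R_cellular glass = L/(kA) = 0.11/(0.0521×30.8) = 0.06855 K/W
R_outer film = 1/(h_o·A) = 1/(28.9×30.8) = 0.001123 K/W
R_total = 0.07221 K/W
Q = ΔT / R_total = 55 / 0.07221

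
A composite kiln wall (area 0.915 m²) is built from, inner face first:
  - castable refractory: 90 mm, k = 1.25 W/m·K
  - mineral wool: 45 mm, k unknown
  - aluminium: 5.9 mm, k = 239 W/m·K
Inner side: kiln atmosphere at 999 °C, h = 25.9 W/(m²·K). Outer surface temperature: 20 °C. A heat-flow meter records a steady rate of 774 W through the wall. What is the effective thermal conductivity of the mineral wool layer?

k ≈ 0.043 W/(m·K)

Series thermal resistances:
R_inner film = 1/(h_i·A) = 1/(25.9×0.915) = 0.0422 K/W
R_castable refractory = L/(kA) = 0.09/(1.25×0.915) = 0.07869 K/W
R_aluminium = L/(kA) = 0.0059/(239×0.915) = 2.698×10^-5 K/W
Sum of known resistances R_other = 0.1209 K/W
Total R = ΔT/Q = 979/774 = 1.265 K/W
R_mineral wool = R_total − R_other = 1.144 K/W
k = L/(R·A) = 0.045/(1.144×0.915)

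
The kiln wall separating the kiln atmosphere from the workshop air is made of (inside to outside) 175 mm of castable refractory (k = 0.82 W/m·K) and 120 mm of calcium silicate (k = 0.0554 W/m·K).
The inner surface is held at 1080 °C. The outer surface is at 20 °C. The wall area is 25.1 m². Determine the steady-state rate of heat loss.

Series thermal resistances:
R_castable refractory = L/(kA) = 0.175/(0.82×25.1) = 0.008503 K/W
R_calcium silicate = L/(kA) = 0.12/(0.0554×25.1) = 0.0863 K/W
R_total = 0.0948 K/W
Q = ΔT / R_total = 1060 / 0.0948

Q ≈ 11200 W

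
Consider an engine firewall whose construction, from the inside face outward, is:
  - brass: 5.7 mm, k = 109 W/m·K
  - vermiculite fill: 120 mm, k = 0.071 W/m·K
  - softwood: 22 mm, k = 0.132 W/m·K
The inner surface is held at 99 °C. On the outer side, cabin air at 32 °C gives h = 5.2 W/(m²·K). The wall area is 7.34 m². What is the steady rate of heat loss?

Using the resistance-network approach (series):
R_brass = L/(kA) = 0.0057/(109×7.34) = 7.124×10^-6 K/W
R_vermiculite fill = L/(kA) = 0.12/(0.071×7.34) = 0.2303 K/W
R_softwood = L/(kA) = 0.022/(0.132×7.34) = 0.02271 K/W
R_outer film = 1/(h_o·A) = 1/(5.2×7.34) = 0.0262 K/W
R_total = 0.2792 K/W
Q = ΔT / R_total = 67 / 0.2792

Q ≈ 240 W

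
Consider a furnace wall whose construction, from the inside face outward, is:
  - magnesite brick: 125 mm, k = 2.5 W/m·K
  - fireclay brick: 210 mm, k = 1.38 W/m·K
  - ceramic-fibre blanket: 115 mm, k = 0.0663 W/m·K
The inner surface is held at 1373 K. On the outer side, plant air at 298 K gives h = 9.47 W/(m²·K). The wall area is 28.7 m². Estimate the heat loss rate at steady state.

Series thermal resistances:
R_magnesite brick = L/(kA) = 0.125/(2.5×28.7) = 0.001742 K/W
R_fireclay brick = L/(kA) = 0.21/(1.38×28.7) = 0.005302 K/W
R_ceramic-fibre blanket = L/(kA) = 0.115/(0.0663×28.7) = 0.06044 K/W
R_outer film = 1/(h_o·A) = 1/(9.47×28.7) = 0.003679 K/W
R_total = 0.07116 K/W
Q = ΔT / R_total = 1075 / 0.07116

Q ≈ 15100 W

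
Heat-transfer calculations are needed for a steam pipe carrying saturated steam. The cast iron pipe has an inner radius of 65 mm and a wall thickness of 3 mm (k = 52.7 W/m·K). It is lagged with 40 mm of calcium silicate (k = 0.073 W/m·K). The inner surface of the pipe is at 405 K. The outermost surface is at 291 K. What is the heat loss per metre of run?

q′ ≈ 113 W/m

Radial resistances (cylindrical: R_cond = ln(r_o/r_i)/(2πkL), R_conv = 1/(h·2πrL)):
R_cast iron pipe wall = ln(68/65)/(2π×52.7×1) = 1.363×10^-4 K/W
R_calcium silicate = ln(108/68)/(2π×0.073×1) = 1.009 K/W
R_total = 1.009 K/W
Q = ΔT/R_total = 114/1.009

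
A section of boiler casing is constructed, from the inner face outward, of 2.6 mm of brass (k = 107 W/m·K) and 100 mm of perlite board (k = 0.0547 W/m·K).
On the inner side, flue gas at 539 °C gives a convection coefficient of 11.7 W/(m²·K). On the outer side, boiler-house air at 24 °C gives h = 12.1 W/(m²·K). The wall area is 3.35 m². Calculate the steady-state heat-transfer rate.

Treating each layer as a thermal resistance in series:
R_inner film = 1/(h_i·A) = 1/(11.7×3.35) = 0.02551 K/W
R_brass = L/(kA) = 0.0026/(107×3.35) = 7.253×10^-6 K/W
R_perlite board = L/(kA) = 0.1/(0.0547×3.35) = 0.5457 K/W
R_outer film = 1/(h_o·A) = 1/(12.1×3.35) = 0.02467 K/W
R_total = 0.5959 K/W
Q = ΔT / R_total = 515 / 0.5959

Q ≈ 864 W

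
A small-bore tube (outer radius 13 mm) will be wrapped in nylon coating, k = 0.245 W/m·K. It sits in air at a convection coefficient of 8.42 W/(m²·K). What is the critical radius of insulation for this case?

r_cr ≈ 29.1 mm

For a cylinder r_cr = k/h = 0.245/8.42
r_cr = 29.1 mm; since the bare radius (13 mm) is below r_cr, adding a thin layer of insulation will *increase* heat loss.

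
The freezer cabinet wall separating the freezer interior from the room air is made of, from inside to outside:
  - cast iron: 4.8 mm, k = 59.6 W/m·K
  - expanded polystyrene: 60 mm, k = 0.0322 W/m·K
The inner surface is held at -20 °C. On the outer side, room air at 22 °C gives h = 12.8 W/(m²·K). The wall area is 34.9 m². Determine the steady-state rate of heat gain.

Series thermal resistances:
R_cast iron = L/(kA) = 0.0048/(59.6×34.9) = 2.308×10^-6 K/W
R_expanded polystyrene = L/(kA) = 0.06/(0.0322×34.9) = 0.05339 K/W
R_outer film = 1/(h_o·A) = 1/(12.8×34.9) = 0.002239 K/W
R_total = 0.05563 K/W
Q = ΔT / R_total = 42 / 0.05563

Q ≈ 755 W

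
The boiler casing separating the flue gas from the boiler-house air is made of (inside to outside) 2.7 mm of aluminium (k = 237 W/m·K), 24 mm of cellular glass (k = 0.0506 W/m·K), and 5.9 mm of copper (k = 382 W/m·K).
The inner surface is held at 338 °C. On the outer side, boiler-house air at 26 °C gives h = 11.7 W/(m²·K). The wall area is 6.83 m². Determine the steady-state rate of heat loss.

Q ≈ 3810 W

Treating each layer as a thermal resistance in series:
R_aluminium = L/(kA) = 0.0027/(237×6.83) = 1.668×10^-6 K/W
R_cellular glass = L/(kA) = 0.024/(0.0506×6.83) = 0.06944 K/W
R_copper = L/(kA) = 0.0059/(382×6.83) = 2.261×10^-6 K/W
R_outer film = 1/(h_o·A) = 1/(11.7×6.83) = 0.01251 K/W
R_total = 0.08196 K/W
Q = ΔT / R_total = 312 / 0.08196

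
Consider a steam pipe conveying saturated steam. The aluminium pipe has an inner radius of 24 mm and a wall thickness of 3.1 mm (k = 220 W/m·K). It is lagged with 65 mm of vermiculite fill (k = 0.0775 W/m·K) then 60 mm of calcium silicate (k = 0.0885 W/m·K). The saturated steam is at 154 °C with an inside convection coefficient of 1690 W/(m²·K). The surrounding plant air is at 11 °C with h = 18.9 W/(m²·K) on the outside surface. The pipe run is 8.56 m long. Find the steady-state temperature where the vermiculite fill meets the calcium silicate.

T ≈ 50.4 °C

Cylindrical conduction, so R = ln(r₂/r₁)/(2πkL) per layer, in series:
R_inner film = 1/(h_i·2πr₁L) = 1/(1690×2π×0.024×8.56) = 4.584×10^-4 K/W
R_aluminium pipe wall = ln(27.1/24)/(2π×220×8.56) = 1.027×10^-5 K/W
R_vermiculite fill = ln(92.1/27.1)/(2π×0.0775×8.56) = 0.2935 K/W
R_calcium silicate = ln(152.1/92.1)/(2π×0.0885×8.56) = 0.1054 K/W
R_outer film = 1/(h_o·2πr_oL) = 1/(18.9×2π×0.1521×8.56) = 0.006468 K/W
R_total = 0.4058 K/W
Q = ΔT/R_total = 143/0.4058
Q = 352 W
T_interface = T_inner − Q·ΣR(inner→interface) = 154 − 352×0.294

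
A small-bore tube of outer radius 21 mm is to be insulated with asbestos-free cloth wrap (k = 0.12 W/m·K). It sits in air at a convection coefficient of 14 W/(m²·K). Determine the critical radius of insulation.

r_cr ≈ 8.57 mm

For a cylinder r_cr = k/h = 0.12/14
r_cr = 8.57 mm; since the bare radius (21 mm) is above r_cr, any added insulation will reduce heat loss.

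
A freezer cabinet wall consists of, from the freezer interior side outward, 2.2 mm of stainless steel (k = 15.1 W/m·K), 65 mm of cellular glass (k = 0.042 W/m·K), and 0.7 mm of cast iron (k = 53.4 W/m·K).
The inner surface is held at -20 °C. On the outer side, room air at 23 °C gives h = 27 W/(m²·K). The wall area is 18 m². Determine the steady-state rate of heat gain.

Q ≈ 488 W

Series thermal resistances:
R_stainless steel = L/(kA) = 0.0022/(15.1×18) = 8.094×10^-6 K/W
R_cellular glass = L/(kA) = 0.065/(0.042×18) = 0.08598 K/W
R_cast iron = L/(kA) = 0.0007/(53.4×18) = 7.283×10^-7 K/W
R_outer film = 1/(h_o·A) = 1/(27×18) = 0.002058 K/W
R_total = 0.08805 K/W
Q = ΔT / R_total = 43 / 0.08805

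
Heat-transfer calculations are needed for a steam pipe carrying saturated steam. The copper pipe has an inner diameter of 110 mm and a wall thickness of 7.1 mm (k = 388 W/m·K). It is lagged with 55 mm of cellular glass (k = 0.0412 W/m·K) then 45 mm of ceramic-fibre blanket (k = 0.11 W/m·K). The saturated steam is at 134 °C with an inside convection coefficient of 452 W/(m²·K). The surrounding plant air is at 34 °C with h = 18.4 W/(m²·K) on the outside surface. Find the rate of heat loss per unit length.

Per-layer cylindrical resistances, series-summed:
R_inner film = 1/(h_i·2πr₁L) = 1/(452×2π×0.055×1) = 0.006402 K/W
R_copper pipe wall = ln(62.1/55)/(2π×388×1) = 4.98×10^-5 K/W
R_cellular glass = ln(117.1/62.1)/(2π×0.0412×1) = 2.45 K/W
R_ceramic-fibre blanket = ln(162.1/117.1)/(2π×0.11×1) = 0.4705 K/W
R_outer film = 1/(h_o·2πr_oL) = 1/(18.4×2π×0.1621×1) = 0.05336 K/W
R_total = 2.981 K/W
Q = ΔT/R_total = 100/2.981

q′ ≈ 33.6 W/m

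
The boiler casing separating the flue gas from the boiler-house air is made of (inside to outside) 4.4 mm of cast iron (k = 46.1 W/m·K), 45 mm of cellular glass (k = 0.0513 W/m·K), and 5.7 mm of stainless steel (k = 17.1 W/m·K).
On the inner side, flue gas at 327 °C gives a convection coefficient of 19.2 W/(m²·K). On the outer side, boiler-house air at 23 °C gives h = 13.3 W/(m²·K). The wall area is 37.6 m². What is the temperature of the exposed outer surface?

Model the wall as resistances in series:
R_inner film = 1/(h_i·A) = 1/(19.2×37.6) = 0.001385 K/W
R_cast iron = L/(kA) = 0.0044/(46.1×37.6) = 2.538×10^-6 K/W
R_cellular glass = L/(kA) = 0.045/(0.0513×37.6) = 0.02333 K/W
R_stainless steel = L/(kA) = 0.0057/(17.1×37.6) = 8.865×10^-6 K/W
R_outer film = 1/(h_o·A) = 1/(13.3×37.6) = 0.002 K/W
R_total = 0.02673 K/W;  Q = ΔT/R_total = 304/0.02673 = 11370 W
T_interface = T_inner − Q·ΣR(inner→interface) = 327 − 11400×0.02473

T ≈ 45.7 °C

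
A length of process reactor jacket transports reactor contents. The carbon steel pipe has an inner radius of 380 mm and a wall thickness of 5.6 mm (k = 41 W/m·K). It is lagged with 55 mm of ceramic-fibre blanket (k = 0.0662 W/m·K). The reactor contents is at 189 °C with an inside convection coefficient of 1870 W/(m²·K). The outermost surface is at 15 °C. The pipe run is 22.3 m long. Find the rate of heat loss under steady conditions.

Q ≈ 12100 W

Cylindrical conduction, so R = ln(r₂/r₁)/(2πkL) per layer, in series:
R_inner film = 1/(h_i·2πr₁L) = 1/(1870×2π×0.38×22.3) = 1.004×10^-5 K/W
R_carbon steel pipe wall = ln(385.6/380)/(2π×41×22.3) = 2.547×10^-6 K/W
R_ceramic-fibre blanket = ln(440.6/385.6)/(2π×0.0662×22.3) = 0.01437 K/W
R_total = 0.01439 K/W
Q = ΔT/R_total = 174/0.01439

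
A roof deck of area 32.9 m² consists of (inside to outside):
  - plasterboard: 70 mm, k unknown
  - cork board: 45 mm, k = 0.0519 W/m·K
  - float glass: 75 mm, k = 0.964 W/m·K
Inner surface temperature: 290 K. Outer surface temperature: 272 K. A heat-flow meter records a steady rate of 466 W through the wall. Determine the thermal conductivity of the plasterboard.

k ≈ 0.215 W/(m·K)

Treating each layer as a thermal resistance in series:
R_cork board = L/(kA) = 0.045/(0.0519×32.9) = 0.02635 K/W
R_float glass = L/(kA) = 0.075/(0.964×32.9) = 0.002365 K/W
Sum of known resistances R_other = 0.02872 K/W
Total R = ΔT/Q = 18/466 = 0.03863 K/W
R_plasterboard = R_total − R_other = 0.009908 K/W
k = L/(R·A) = 0.07/(0.009908×32.9)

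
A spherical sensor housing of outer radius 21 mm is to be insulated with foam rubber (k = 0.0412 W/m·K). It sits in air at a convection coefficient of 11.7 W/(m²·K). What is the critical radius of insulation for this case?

For a sphere r_cr = 2k/h = 2×0.0412/11.7
r_cr = 7.04 mm; since the bare radius (21 mm) is above r_cr, any added insulation will reduce heat loss.

r_cr ≈ 7.04 mm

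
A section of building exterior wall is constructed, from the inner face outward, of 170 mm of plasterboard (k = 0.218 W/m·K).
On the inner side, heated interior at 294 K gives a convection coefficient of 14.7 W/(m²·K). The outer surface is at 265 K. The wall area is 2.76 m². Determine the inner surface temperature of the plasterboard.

T ≈ 292 K

Using the resistance-network approach (series):
R_inner film = 1/(h_i·A) = 1/(14.7×2.76) = 0.02465 K/W
R_plasterboard = L/(kA) = 0.17/(0.218×2.76) = 0.2825 K/W
R_total = 0.3072 K/W;  Q = ΔT/R_total = 29/0.3072 = 94.4 W
T_interface = T_inner − Q·ΣR(inner→interface) = 294 − 94.4×0.02465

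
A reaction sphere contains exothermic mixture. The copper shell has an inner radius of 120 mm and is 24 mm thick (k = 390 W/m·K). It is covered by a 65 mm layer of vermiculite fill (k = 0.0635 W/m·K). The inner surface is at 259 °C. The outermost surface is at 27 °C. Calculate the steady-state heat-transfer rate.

Q ≈ 85.7 W

Radial (spherical) resistances in series:
R_copper shell = (1/0.12 − 1/0.144)/(4π×390) = 2.834×10^-4 K/W
R_vermiculite fill = (1/0.144 − 1/0.209)/(4π×0.0635) = 2.707 K/W
R_total = 2.707 K/W
Q = ΔT/R_total = 232/2.707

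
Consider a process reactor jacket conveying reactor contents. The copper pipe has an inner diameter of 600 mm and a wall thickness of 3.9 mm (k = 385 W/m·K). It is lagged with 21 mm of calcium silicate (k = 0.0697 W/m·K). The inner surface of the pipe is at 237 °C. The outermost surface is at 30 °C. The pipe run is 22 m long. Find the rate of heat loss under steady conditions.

Radial resistances (cylindrical: R_cond = ln(r_o/r_i)/(2πkL), R_conv = 1/(h·2πrL)):
R_copper pipe wall = ln(303.9/300)/(2π×385×22) = 2.427×10^-7 K/W
R_calcium silicate = ln(324.9/303.9)/(2π×0.0697×22) = 0.006935 K/W
R_total = 0.006936 K/W
Q = ΔT/R_total = 207/0.006936

Q ≈ 29800 W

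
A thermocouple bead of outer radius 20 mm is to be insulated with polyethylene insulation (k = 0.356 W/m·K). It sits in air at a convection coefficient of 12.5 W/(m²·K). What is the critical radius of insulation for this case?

For a sphere r_cr = 2k/h = 2×0.356/12.5
r_cr = 57 mm; since the bare radius (20 mm) is below r_cr, adding a thin layer of insulation will *increase* heat loss.

r_cr ≈ 57 mm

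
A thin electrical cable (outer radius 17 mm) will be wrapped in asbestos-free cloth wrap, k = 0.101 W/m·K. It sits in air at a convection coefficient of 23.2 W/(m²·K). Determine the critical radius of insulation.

For a cylinder r_cr = k/h = 0.101/23.2
r_cr = 4.35 mm; since the bare radius (17 mm) is above r_cr, any added insulation will reduce heat loss.

r_cr ≈ 4.35 mm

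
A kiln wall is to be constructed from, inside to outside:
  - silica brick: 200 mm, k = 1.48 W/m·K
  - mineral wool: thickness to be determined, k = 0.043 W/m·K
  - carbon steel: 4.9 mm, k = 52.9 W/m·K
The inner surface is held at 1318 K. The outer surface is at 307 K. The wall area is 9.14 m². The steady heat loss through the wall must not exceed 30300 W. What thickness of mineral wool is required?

L ≈ 7.3 mm

Model the wall as resistances in series:
R_silica brick = L/(kA) = 0.2/(1.48×9.14) = 0.01479 K/W
R_carbon steel = L/(kA) = 0.0049/(52.9×9.14) = 1.013×10^-5 K/W
Sum of the known resistances R_other = 0.0148 K/W
Required total resistance R_tot = ΔT/Q_allow = 1011/30300 = 0.03337 K/W
R_mineral wool = R_tot − R_other = 0.01857 K/W
L = R·k·A = 0.01857×0.043×9.14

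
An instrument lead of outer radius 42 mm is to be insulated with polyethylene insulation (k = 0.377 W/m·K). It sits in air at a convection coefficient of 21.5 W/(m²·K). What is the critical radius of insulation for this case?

For a cylinder r_cr = k/h = 0.377/21.5
r_cr = 17.5 mm; since the bare radius (42 mm) is above r_cr, any added insulation will reduce heat loss.

r_cr ≈ 17.5 mm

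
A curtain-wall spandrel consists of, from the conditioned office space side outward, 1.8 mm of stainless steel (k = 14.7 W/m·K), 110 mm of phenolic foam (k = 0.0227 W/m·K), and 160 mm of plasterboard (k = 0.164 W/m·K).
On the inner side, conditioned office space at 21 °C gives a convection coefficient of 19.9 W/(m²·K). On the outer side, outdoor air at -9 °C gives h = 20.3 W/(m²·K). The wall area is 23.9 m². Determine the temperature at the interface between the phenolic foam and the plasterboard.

T ≈ -3.81 °C

Thermal resistances in series:
R_inner film = 1/(h_i·A) = 1/(19.9×23.9) = 0.002103 K/W
R_stainless steel = L/(kA) = 0.0018/(14.7×23.9) = 5.123×10^-6 K/W
R_phenolic foam = L/(kA) = 0.11/(0.0227×23.9) = 0.2028 K/W
R_plasterboard = L/(kA) = 0.16/(0.164×23.9) = 0.04082 K/W
R_outer film = 1/(h_o·A) = 1/(20.3×23.9) = 0.002061 K/W
R_total = 0.2477 K/W;  Q = ΔT/R_total = 30/0.2477 = 121.1 W
T_interface = T_inner − Q·ΣR(inner→interface) = 21 − 121×0.2049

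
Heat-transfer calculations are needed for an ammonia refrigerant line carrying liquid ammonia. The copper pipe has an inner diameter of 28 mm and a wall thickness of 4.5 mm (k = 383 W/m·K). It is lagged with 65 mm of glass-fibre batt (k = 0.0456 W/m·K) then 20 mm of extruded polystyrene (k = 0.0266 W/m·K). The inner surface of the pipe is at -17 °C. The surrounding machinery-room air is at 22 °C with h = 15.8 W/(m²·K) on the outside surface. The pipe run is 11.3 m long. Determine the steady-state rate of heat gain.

For a radial system each layer contributes R = ln(r_out/r_in)/(2πkL); films add R = 1/(hA).
R_copper pipe wall = ln(18.5/14)/(2π×383×11.3) = 1.025×10^-5 K/W
R_glass-fibre batt = ln(83.5/18.5)/(2π×0.0456×11.3) = 0.4655 K/W
R_extruded polystyrene = ln(103.5/83.5)/(2π×0.0266×11.3) = 0.1137 K/W
R_outer film = 1/(h_o·2πr_oL) = 1/(15.8×2π×0.1035×11.3) = 0.008613 K/W
R_total = 0.5878 K/W
Q = ΔT/R_total = 39/0.5878

Q ≈ 66.3 W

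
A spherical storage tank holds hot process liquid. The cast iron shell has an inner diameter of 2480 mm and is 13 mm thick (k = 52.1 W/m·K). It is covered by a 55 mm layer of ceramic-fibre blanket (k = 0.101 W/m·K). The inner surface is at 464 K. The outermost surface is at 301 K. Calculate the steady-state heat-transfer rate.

For a spherical shell R = (1/r₁ − 1/r₂)/(4πk); film R = 1/(h·4πr²). In series:
R_cast iron shell = (1/1.24 − 1/1.253)/(4π×52.1) = 1.278×10^-5 K/W
R_ceramic-fibre blanket = (1/1.253 − 1/1.308)/(4π×0.101) = 0.02644 K/W
R_total = 0.02645 K/W
Q = ΔT/R_total = 163/0.02645

Q ≈ 6160 W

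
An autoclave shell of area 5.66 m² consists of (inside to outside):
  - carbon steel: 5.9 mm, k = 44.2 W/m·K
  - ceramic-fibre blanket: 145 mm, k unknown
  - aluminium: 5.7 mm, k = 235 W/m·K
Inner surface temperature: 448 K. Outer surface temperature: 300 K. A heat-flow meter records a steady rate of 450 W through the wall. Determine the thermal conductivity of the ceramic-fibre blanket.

k ≈ 0.0779 W/(m·K)

Model the wall as resistances in series:
R_carbon steel = L/(kA) = 0.0059/(44.2×5.66) = 2.358×10^-5 K/W
R_aluminium = L/(kA) = 0.0057/(235×5.66) = 4.285×10^-6 K/W
Sum of known resistances R_other = 2.787×10^-5 K/W
Total R = ΔT/Q = 148/450 = 0.3289 K/W
R_ceramic-fibre blanket = R_total − R_other = 0.3289 K/W
k = L/(R·A) = 0.145/(0.3289×5.66)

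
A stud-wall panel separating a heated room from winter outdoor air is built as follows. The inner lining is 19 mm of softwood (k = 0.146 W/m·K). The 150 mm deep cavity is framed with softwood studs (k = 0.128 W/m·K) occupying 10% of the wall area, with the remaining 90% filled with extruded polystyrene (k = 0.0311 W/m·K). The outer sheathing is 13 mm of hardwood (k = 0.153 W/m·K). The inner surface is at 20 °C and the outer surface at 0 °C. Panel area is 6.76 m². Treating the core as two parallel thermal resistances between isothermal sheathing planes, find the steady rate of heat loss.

Q ≈ 34.7 W

Sheathing layers in series; stud and cavity paths in parallel between them.
R_inner = 0.019/(0.146×6.76) = 0.01925 K/W
R_stud  = 0.15/(0.128×0.1×6.76) = 1.734 K/W
R_cav   = 0.15/(0.0311×0.9×6.76) = 0.7928 K/W
1/R_core = 1/R_stud + 1/R_cav → R_core = 0.544 K/W
R_outer = 0.013/(0.153×6.76) = 0.01257 K/W
R_total = 0.5758 K/W
Q = ΔT/R_total = 20/0.5758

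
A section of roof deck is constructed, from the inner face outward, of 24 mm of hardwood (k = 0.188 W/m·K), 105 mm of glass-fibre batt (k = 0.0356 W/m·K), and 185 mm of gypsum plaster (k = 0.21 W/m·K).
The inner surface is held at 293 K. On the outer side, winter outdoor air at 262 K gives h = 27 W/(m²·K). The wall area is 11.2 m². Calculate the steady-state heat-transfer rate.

Model the wall as resistances in series:
R_hardwood = L/(kA) = 0.024/(0.188×11.2) = 0.0114 K/W
R_glass-fibre batt = L/(kA) = 0.105/(0.0356×11.2) = 0.2633 K/W
R_gypsum plaster = L/(kA) = 0.185/(0.21×11.2) = 0.07866 K/W
R_outer film = 1/(h_o·A) = 1/(27×11.2) = 0.003307 K/W
R_total = 0.3567 K/W
Q = ΔT / R_total = 31 / 0.3567

Q ≈ 86.9 W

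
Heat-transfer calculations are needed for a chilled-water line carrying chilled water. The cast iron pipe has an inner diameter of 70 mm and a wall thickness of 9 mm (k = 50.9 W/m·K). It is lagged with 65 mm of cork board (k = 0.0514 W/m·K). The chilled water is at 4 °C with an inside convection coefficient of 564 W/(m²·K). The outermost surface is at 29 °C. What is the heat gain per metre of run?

q′ ≈ 8.87 W/m

Cylindrical conduction, so R = ln(r₂/r₁)/(2πkL) per layer, in series:
R_inner film = 1/(h_i·2πr₁L) = 1/(564×2π×0.035×1) = 0.008063 K/W
R_cast iron pipe wall = ln(44/35)/(2π×50.9×1) = 7.155×10^-4 K/W
R_cork board = ln(109/44)/(2π×0.0514×1) = 2.809 K/W
R_total = 2.818 K/W
Q = ΔT/R_total = 25/2.818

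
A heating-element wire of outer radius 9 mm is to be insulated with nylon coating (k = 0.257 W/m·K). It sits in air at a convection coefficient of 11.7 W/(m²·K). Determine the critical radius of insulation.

r_cr ≈ 22 mm

For a cylinder r_cr = k/h = 0.257/11.7
r_cr = 22 mm; since the bare radius (9 mm) is below r_cr, adding a thin layer of insulation will *increase* heat loss.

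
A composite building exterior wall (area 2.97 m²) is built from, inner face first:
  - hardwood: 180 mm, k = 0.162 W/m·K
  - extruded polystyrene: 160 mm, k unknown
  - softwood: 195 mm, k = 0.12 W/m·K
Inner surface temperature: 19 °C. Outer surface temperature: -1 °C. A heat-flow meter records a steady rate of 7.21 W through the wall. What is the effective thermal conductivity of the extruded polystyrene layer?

Thermal resistances in series:
R_hardwood = L/(kA) = 0.18/(0.162×2.97) = 0.3741 K/W
R_softwood = L/(kA) = 0.195/(0.12×2.97) = 0.5471 K/W
Sum of known resistances R_other = 0.9212 K/W
Total R = ΔT/Q = 20/7.21 = 2.774 K/W
R_extruded polystyrene = R_total − R_other = 1.853 K/W
k = L/(R·A) = 0.16/(1.853×2.97)

k ≈ 0.0291 W/(m·K)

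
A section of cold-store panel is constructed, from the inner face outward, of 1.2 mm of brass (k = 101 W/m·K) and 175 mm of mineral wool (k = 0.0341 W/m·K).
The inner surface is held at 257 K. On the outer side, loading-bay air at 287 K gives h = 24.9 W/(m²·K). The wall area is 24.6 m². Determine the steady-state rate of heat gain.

Model the wall as resistances in series:
R_brass = L/(kA) = 0.0012/(101×24.6) = 4.83×10^-7 K/W
R_mineral wool = L/(kA) = 0.175/(0.0341×24.6) = 0.2086 K/W
R_outer film = 1/(h_o·A) = 1/(24.9×24.6) = 0.001633 K/W
R_total = 0.2102 K/W
Q = ΔT / R_total = 30 / 0.2102

Q ≈ 143 W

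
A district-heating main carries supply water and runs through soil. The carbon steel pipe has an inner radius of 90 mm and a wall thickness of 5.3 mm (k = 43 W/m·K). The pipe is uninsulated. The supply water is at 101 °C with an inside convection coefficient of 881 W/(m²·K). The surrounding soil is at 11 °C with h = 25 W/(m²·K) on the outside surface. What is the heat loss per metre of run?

Treating each annulus and film as a series resistance:
R_inner film = 1/(h_i·2πr₁L) = 1/(881×2π×0.09×1) = 0.002007 K/W
R_carbon steel pipe wall = ln(95.3/90)/(2π×43×1) = 2.118×10^-4 K/W
R_outer film = 1/(h_o·2πr_oL) = 1/(25×2π×0.0953×1) = 0.0668 K/W
R_total = 0.06902 K/W
Q = ΔT/R_total = 90/0.06902

q′ ≈ 1300 W/m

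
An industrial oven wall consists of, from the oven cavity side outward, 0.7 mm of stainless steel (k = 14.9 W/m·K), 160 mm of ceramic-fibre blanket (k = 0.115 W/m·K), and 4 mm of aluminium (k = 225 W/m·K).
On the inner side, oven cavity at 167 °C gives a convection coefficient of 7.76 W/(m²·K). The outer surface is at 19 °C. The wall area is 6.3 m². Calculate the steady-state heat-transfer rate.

Q ≈ 613 W

Using the resistance-network approach (series):
R_inner film = 1/(h_i·A) = 1/(7.76×6.3) = 0.02045 K/W
R_stainless steel = L/(kA) = 0.0007/(14.9×6.3) = 7.457×10^-6 K/W
R_ceramic-fibre blanket = L/(kA) = 0.16/(0.115×6.3) = 0.2208 K/W
R_aluminium = L/(kA) = 0.004/(225×6.3) = 2.822×10^-6 K/W
R_total = 0.2413 K/W
Q = ΔT / R_total = 148 / 0.2413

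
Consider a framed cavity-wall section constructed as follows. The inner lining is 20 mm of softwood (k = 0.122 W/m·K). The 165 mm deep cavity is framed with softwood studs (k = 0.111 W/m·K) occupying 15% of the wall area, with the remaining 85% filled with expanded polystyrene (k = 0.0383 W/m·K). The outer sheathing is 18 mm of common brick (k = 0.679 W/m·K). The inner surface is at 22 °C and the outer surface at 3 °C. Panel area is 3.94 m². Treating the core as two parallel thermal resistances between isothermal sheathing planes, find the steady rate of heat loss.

Q ≈ 21.1 W

Sheathing layers in series; stud and cavity paths in parallel between them.
R_inner = 0.02/(0.122×3.94) = 0.04161 K/W
R_stud  = 0.165/(0.111×0.15×3.94) = 2.515 K/W
R_cav   = 0.165/(0.0383×0.85×3.94) = 1.286 K/W
1/R_core = 1/R_stud + 1/R_cav → R_core = 0.8511 K/W
R_outer = 0.018/(0.679×3.94) = 0.006728 K/W
R_total = 0.8994 K/W
Q = ΔT/R_total = 19/0.8994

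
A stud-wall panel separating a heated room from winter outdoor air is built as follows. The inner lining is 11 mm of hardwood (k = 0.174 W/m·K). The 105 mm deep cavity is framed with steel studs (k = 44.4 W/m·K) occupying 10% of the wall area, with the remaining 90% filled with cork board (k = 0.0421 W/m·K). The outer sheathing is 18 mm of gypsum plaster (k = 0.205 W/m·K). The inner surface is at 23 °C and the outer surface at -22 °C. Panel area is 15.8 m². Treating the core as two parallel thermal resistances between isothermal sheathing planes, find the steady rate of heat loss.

Sheathing layers in series; stud and cavity paths in parallel between them.
R_inner = 0.011/(0.174×15.8) = 0.004001 K/W
R_stud  = 0.105/(44.4×0.1×15.8) = 0.001497 K/W
R_cav   = 0.105/(0.0421×0.9×15.8) = 0.1754 K/W
1/R_core = 1/R_stud + 1/R_cav → R_core = 0.001484 K/W
R_outer = 0.018/(0.205×15.8) = 0.005557 K/W
R_total = 0.01104 K/W
Q = ΔT/R_total = 45/0.01104

Q ≈ 4080 W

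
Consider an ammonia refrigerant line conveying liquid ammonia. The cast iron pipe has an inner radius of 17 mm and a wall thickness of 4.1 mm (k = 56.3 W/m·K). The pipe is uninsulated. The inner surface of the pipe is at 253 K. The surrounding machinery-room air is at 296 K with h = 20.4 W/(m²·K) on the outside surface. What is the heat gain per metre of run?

Treating each annulus and film as a series resistance:
R_cast iron pipe wall = ln(21.1/17)/(2π×56.3×1) = 6.108×10^-4 K/W
R_outer film = 1/(h_o·2πr_oL) = 1/(20.4×2π×0.0211×1) = 0.3697 K/W
R_total = 0.3704 K/W
Q = ΔT/R_total = 43/0.3704

q′ ≈ 116 W/m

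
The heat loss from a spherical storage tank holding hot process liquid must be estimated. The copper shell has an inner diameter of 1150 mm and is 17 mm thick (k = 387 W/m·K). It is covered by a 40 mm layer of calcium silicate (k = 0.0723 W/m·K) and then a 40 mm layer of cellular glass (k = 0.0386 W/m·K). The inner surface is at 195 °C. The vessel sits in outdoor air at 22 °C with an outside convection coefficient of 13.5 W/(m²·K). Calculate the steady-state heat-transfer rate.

Each spherical layer contributes R = (1/r_i − 1/r_o)/(4πk):
R_copper shell = (1/0.575 − 1/0.592)/(4π×387) = 1.027×10^-5 K/W
R_calcium silicate = (1/0.592 − 1/0.632)/(4π×0.0723) = 0.1177 K/W
R_cellular glass = (1/0.632 − 1/0.672)/(4π×0.0386) = 0.1942 K/W
R_outer film = 1/(h·4πr_o²) = 1/(13.5×4π×0.672²) = 0.01305 K/W
R_total = 0.3249 K/W
Q = ΔT/R_total = 173/0.3249

Q ≈ 532 W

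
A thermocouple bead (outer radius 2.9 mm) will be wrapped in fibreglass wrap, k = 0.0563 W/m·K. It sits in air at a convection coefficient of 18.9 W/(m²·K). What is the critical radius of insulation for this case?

For a sphere r_cr = 2k/h = 2×0.0563/18.9
r_cr = 5.96 mm; since the bare radius (2.9 mm) is below r_cr, adding a thin layer of insulation will *increase* heat loss.

r_cr ≈ 5.96 mm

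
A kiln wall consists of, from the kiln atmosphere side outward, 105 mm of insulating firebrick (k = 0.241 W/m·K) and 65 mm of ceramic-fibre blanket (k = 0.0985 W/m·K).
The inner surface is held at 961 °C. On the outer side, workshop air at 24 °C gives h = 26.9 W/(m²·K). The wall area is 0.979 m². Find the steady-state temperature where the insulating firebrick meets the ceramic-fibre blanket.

Series thermal resistances:
R_insulating firebrick = L/(kA) = 0.105/(0.241×0.979) = 0.445 K/W
R_ceramic-fibre blanket = L/(kA) = 0.065/(0.0985×0.979) = 0.6741 K/W
R_outer film = 1/(h_o·A) = 1/(26.9×0.979) = 0.03797 K/W
R_total = 1.157 K/W;  Q = ΔT/R_total = 937/1.157 = 809.8 W
T_interface = T_inner − Q·ΣR(inner→interface) = 961 − 810×0.445

T ≈ 601 °C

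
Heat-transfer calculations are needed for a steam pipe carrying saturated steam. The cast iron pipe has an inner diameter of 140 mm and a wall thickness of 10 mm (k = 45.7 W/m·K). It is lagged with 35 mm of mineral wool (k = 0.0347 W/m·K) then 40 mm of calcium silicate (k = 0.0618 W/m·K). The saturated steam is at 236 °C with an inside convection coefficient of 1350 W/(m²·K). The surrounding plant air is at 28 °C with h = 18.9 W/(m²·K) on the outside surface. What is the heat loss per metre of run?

Radial resistances (cylindrical: R_cond = ln(r_o/r_i)/(2πkL), R_conv = 1/(h·2πrL)):
R_inner film = 1/(h_i·2πr₁L) = 1/(1350×2π×0.07×1) = 0.001684 K/W
R_cast iron pipe wall = ln(80/70)/(2π×45.7×1) = 4.65×10^-4 K/W
R_mineral wool = ln(115/80)/(2π×0.0347×1) = 1.665 K/W
R_calcium silicate = ln(155/115)/(2π×0.0618×1) = 0.7687 K/W
R_outer film = 1/(h_o·2πr_oL) = 1/(18.9×2π×0.155×1) = 0.05433 K/W
R_total = 2.49 K/W
Q = ΔT/R_total = 208/2.49

q′ ≈ 83.5 W/m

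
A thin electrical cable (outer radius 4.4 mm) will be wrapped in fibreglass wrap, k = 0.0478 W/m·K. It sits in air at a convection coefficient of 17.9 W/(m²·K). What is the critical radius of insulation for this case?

r_cr ≈ 2.67 mm

For a cylinder r_cr = k/h = 0.0478/17.9
r_cr = 2.67 mm; since the bare radius (4.4 mm) is above r_cr, any added insulation will reduce heat loss.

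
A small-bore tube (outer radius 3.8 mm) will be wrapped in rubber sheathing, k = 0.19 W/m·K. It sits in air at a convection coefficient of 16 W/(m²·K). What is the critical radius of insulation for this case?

For a cylinder r_cr = k/h = 0.19/16
r_cr = 11.9 mm; since the bare radius (3.8 mm) is below r_cr, adding a thin layer of insulation will *increase* heat loss.

r_cr ≈ 11.9 mm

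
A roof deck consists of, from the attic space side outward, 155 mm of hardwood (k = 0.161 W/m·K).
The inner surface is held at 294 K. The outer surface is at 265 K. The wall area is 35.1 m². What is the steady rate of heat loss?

Q ≈ 1060 W

Using the resistance-network approach (series):
R_hardwood = L/(kA) = 0.155/(0.161×35.1) = 0.02743 K/W
R_total = 0.02743 K/W
Q = ΔT / R_total = 29 / 0.02743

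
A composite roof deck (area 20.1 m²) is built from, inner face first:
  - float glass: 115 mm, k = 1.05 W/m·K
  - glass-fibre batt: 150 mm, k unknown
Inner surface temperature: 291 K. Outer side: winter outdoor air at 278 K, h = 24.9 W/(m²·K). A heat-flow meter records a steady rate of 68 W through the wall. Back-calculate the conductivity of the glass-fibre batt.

Series thermal resistances:
R_float glass = L/(kA) = 0.115/(1.05×20.1) = 0.005449 K/W
R_outer film = 1/(h_o·A) = 1/(24.9×20.1) = 0.001998 K/W
Sum of known resistances R_other = 0.007447 K/W
Total R = ΔT/Q = 13/68 = 0.1912 K/W
R_glass-fibre batt = R_total − R_other = 0.1837 K/W
k = L/(R·A) = 0.15/(0.1837×20.1)

k ≈ 0.0406 W/(m·K)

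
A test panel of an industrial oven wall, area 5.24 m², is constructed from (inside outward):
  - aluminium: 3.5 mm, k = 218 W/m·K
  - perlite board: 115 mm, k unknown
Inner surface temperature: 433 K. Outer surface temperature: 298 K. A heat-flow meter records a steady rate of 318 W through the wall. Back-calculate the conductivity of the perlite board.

Using the resistance-network approach (series):
R_aluminium = L/(kA) = 0.0035/(218×5.24) = 3.064×10^-6 K/W
Sum of known resistances R_other = 3.064×10^-6 K/W
Total R = ΔT/Q = 135/318 = 0.4245 K/W
R_perlite board = R_total − R_other = 0.4245 K/W
k = L/(R·A) = 0.115/(0.4245×5.24)

k ≈ 0.0517 W/(m·K)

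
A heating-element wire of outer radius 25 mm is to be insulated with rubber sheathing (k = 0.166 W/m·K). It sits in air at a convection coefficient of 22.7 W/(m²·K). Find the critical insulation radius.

For a cylinder r_cr = k/h = 0.166/22.7
r_cr = 7.31 mm; since the bare radius (25 mm) is above r_cr, any added insulation will reduce heat loss.

r_cr ≈ 7.31 mm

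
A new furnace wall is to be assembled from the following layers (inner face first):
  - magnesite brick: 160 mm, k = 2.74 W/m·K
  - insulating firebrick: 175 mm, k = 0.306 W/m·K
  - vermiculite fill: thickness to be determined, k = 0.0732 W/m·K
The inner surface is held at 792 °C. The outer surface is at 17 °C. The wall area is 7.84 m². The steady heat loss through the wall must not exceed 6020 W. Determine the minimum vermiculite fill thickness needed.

Thermal resistances in series:
R_magnesite brick = L/(kA) = 0.16/(2.74×7.84) = 0.007448 K/W
R_insulating firebrick = L/(kA) = 0.175/(0.306×7.84) = 0.07295 K/W
Sum of the known resistances R_other = 0.08039 K/W
Required total resistance R_tot = ΔT/Q_allow = 775/6020 = 0.1287 K/W
R_vermiculite fill = R_tot − R_other = 0.04834 K/W
L = R·k·A = 0.04834×0.0732×7.84

L ≈ 27.7 mm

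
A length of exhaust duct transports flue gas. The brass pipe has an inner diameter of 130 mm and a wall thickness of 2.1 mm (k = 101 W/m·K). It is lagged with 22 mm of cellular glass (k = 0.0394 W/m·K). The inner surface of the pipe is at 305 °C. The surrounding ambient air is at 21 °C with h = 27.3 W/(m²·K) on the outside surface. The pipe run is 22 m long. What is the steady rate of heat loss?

Q ≈ 5160 W

Cylindrical conduction, so R = ln(r₂/r₁)/(2πkL) per layer, in series:
R_brass pipe wall = ln(67.1/65)/(2π×101×22) = 2.278×10^-6 K/W
R_cellular glass = ln(89.1/67.1)/(2π×0.0394×22) = 0.05207 K/W
R_outer film = 1/(h_o·2πr_oL) = 1/(27.3×2π×0.0891×22) = 0.002974 K/W
R_total = 0.05504 K/W
Q = ΔT/R_total = 284/0.05504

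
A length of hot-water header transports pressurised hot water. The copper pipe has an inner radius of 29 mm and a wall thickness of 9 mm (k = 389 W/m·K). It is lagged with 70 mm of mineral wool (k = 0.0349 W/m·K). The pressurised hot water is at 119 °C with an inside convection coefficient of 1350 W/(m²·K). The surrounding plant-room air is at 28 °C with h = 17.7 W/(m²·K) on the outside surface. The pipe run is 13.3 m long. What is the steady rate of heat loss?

Per-layer cylindrical resistances, series-summed:
R_inner film = 1/(h_i·2πr₁L) = 1/(1350×2π×0.029×13.3) = 3.057×10^-4 K/W
R_copper pipe wall = ln(38/29)/(2π×389×13.3) = 8.315×10^-6 K/W
R_mineral wool = ln(108/38)/(2π×0.0349×13.3) = 0.3582 K/W
R_outer film = 1/(h_o·2πr_oL) = 1/(17.7×2π×0.108×13.3) = 0.00626 K/W
R_total = 0.3647 K/W
Q = ΔT/R_total = 91/0.3647

Q ≈ 250 W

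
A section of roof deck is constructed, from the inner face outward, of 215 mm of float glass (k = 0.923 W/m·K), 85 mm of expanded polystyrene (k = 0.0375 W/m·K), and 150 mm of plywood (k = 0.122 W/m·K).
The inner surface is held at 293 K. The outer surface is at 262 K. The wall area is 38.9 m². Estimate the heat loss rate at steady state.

Q ≈ 323 W

Treating each layer as a thermal resistance in series:
R_float glass = L/(kA) = 0.215/(0.923×38.9) = 0.005988 K/W
R_expanded polystyrene = L/(kA) = 0.085/(0.0375×38.9) = 0.05827 K/W
R_plywood = L/(kA) = 0.15/(0.122×38.9) = 0.03161 K/W
R_total = 0.09586 K/W
Q = ΔT / R_total = 31 / 0.09586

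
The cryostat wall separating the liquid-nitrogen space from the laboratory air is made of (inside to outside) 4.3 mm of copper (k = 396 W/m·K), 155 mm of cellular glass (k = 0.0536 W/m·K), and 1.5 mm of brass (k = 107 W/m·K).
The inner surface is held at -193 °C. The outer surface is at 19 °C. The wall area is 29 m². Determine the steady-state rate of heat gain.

Series thermal resistances:
R_copper = L/(kA) = 0.0043/(396×29) = 3.744×10^-7 K/W
R_cellular glass = L/(kA) = 0.155/(0.0536×29) = 0.09972 K/W
R_brass = L/(kA) = 0.0015/(107×29) = 4.834×10^-7 K/W
R_total = 0.09972 K/W
Q = ΔT / R_total = 212 / 0.09972

Q ≈ 2130 W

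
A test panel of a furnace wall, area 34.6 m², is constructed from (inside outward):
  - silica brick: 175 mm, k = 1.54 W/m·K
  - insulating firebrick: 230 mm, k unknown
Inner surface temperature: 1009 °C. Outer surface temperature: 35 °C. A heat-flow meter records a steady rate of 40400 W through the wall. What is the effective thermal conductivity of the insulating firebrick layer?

k ≈ 0.319 W/(m·K)

Series thermal resistances:
R_silica brick = L/(kA) = 0.175/(1.54×34.6) = 0.003284 K/W
Sum of known resistances R_other = 0.003284 K/W
Total R = ΔT/Q = 974/40400 = 0.02411 K/W
R_insulating firebrick = R_total − R_other = 0.02082 K/W
k = L/(R·A) = 0.23/(0.02082×34.6)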